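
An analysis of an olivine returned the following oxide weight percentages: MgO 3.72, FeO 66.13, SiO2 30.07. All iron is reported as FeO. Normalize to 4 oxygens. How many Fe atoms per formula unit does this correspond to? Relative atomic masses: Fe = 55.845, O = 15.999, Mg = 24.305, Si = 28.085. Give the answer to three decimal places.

3.72 wt% MgO ÷ 40.304 g/mol = 0.09230 mol, giving 0.09230 Mg and 0.09230 O.
66.13 wt% FeO ÷ 71.844 g/mol = 0.92047 mol, giving 0.92047 Fe and 0.92047 O.
30.07 wt% SiO2 ÷ 60.083 g/mol = 0.50047 mol, giving 0.50047 Si and 1.00094 O.
Oxygen sums to 2.01371; scaling by 4/2.01371 = 1.98638 puts the formula on 4 O.
Fe: 0.92047 × 1.98638 = 1.828 atoms per formula unit.

1.828 Fe apfu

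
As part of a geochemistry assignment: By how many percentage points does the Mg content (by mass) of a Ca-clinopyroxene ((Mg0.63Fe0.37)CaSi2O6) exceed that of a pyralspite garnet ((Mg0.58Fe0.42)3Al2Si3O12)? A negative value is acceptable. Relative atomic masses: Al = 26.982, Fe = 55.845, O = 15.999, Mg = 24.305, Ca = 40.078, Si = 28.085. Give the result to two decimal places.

First mineral: 15.312 g Mg in 228.217 g formula = 6.71 wt% Mg.
Second mineral: 42.291 g Mg in 442.862 g formula = 9.55 wt% Mg.
6.71% − 9.55% gives a difference of -2.84 percentage points.

-2.84 percentage points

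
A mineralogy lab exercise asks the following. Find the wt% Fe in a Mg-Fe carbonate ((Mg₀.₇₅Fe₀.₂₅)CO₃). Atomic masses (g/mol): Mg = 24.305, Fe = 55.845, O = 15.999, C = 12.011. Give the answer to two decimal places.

15.14 weight percent

M((Mg₀.₇₅Fe₀.₂₅)CO₃) = 92.198 g/mol.
Fe contributes 0.25 × 55.845 = 13.961 g per mole.
13.961/92.198 = 0.1514 → 15.14%.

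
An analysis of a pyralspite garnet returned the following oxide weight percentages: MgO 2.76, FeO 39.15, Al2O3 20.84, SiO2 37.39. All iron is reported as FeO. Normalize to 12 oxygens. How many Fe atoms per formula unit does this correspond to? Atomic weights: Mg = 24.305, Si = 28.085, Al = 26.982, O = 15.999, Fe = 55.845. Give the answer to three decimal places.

2.76 wt% MgO ÷ 40.304 g/mol = 0.06848 mol, giving 0.06848 Mg and 0.06848 O.
39.15 wt% FeO ÷ 71.844 g/mol = 0.54493 mol, giving 0.54493 Fe and 0.54493 O.
20.84 wt% Al2O3 ÷ 101.961 g/mol = 0.20439 mol, giving 0.40878 Al and 0.61317 O.
37.39 wt% SiO2 ÷ 60.083 g/mol = 0.62231 mol, giving 0.62231 Si and 1.24462 O.
Oxygen sums to 2.47120; scaling by 12/2.47120 = 4.85594 puts the formula on 12 O.
Fe: 0.54493 × 4.85594 = 2.646 atoms per formula unit.

2.646 Fe apfu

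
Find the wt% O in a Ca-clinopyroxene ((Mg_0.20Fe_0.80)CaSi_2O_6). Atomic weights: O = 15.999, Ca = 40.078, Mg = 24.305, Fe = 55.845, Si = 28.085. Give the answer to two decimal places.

Formula mass = 0.20·24.305 + 0.80·55.845 + 1·40.078 + 2·28.085 + 6·15.999 = 241.779 g/mol, of which 95.994 g is O.
So O makes up 95.994/241.779 = 0.3970 of the mass, i.e. 39.70%.

39.70 mass %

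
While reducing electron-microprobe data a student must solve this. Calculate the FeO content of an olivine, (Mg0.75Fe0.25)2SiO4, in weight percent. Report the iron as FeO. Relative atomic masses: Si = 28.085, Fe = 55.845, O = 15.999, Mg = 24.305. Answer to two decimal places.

Molar mass of (Mg0.75Fe0.25)2SiO4 = 1.50×24.305 + 0.50×55.845 + 1×28.085 + 4×15.999 = 156.461 g/mol.
Each formula unit contains 0.50 Fe, equivalent to 0.50/1 = 0.5000 mol FeO.
M(FeO) = 1×55.845 + 1×15.999 = 71.844 g/mol.
Mass of FeO per formula unit = 0.5000 × 71.844 = 35.922 g.
FeO wt% = 35.922 / 156.461 × 100 = 22.96%.

22.96 wt%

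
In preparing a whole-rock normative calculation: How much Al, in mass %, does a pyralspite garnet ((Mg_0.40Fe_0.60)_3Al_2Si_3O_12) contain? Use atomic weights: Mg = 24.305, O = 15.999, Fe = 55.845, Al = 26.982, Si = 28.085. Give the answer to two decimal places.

11.73 mass %

Formula mass = 1.20·24.305 + 1.80·55.845 + 2·26.982 + 3·28.085 + 12·15.999 = 459.894 g/mol, of which 53.964 g is Al.
So Al makes up 53.964/459.894 = 0.1173 of the mass, i.e. 11.73%.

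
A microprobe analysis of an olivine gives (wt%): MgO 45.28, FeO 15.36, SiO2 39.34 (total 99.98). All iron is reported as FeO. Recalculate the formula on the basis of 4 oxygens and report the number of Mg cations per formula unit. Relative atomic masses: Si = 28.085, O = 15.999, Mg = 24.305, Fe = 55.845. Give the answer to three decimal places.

45.28 wt% MgO ÷ 40.304 g/mol = 1.12346 mol, giving 1.12346 Mg and 1.12346 O.
15.36 wt% FeO ÷ 71.844 g/mol = 0.21380 mol, giving 0.21380 Fe and 0.21380 O.
39.34 wt% SiO2 ÷ 60.083 g/mol = 0.65476 mol, giving 0.65476 Si and 1.30952 O.
Oxygen sums to 2.64678; scaling by 4/2.64678 = 1.51127 puts the formula on 4 O.
Mg: 1.12346 × 1.51127 = 1.698 atoms per formula unit.

1.698 Mg apfu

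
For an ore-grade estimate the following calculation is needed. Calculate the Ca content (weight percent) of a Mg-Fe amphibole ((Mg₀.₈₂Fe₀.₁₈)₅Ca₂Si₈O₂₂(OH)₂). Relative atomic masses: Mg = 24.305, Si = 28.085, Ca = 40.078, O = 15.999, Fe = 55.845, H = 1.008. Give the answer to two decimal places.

9.53 weight percent

Molar mass of (Mg₀.₈₂Fe₀.₁₈)₅Ca₂Si₈O₂₂(OH)₂: 4.10·24.305 + 0.90·55.845 + 2·40.078 + 8·28.085 + 24·15.999 + 2·1.008 = 840.739 g/mol.
Mass of Ca per formula unit: 2 × 40.078 = 80.156 g.
Weight fraction Ca = 80.156 / 840.739 = 0.0953.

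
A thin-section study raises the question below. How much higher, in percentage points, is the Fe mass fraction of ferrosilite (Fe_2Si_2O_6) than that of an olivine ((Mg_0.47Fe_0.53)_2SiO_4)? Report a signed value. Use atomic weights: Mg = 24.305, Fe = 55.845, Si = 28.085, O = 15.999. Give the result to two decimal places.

Fe in Fe_2Si_2O_6: molar mass 263.854 g/mol; 2×55.845 = 111.690 g → 42.33 wt%.
Fe in (Mg_0.47Fe_0.53)_2SiO_4: molar mass 174.123 g/mol; 1.06×55.845 = 59.196 g → 34.00 wt%.
Difference = 42.33 − 34.00 = 8.33 percentage points.

8.33 percentage points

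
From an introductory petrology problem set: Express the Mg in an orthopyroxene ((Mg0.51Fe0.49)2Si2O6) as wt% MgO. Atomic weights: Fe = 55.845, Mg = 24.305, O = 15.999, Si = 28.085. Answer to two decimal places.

Molar mass of (Mg0.51Fe0.49)2Si2O6 = 1.02·24.305 + 0.98·55.845 + 2·28.085 + 6·15.999 = 231.683 g/mol.
Each formula unit contains 1.02 Mg, equivalent to 1.02/1 = 1.0200 mol MgO.
M(MgO) = 1×24.305 + 1×15.999 = 40.304 g/mol.
Mass of MgO per formula unit = 1.0200 × 40.304 = 41.110 g.
MgO wt% = 41.110 / 231.683 × 100 = 17.74%.

17.74 wt%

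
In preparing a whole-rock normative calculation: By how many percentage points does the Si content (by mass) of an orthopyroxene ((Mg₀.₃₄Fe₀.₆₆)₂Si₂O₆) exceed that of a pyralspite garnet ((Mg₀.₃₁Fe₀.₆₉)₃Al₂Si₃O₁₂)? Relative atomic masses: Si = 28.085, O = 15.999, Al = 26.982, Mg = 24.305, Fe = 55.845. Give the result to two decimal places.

Si in (Mg₀.₃₄Fe₀.₆₆)₂Si₂O₆: molar mass 242.407 g/mol; 2×28.085 = 56.170 g → 23.17 wt%.
Si in (Mg₀.₃₁Fe₀.₆₉)₃Al₂Si₃O₁₂: molar mass 468.410 g/mol; 3×28.085 = 84.255 g → 17.99 wt%.
Difference = 23.17 − 17.99 = 5.18 percentage points.

5.18 percentage points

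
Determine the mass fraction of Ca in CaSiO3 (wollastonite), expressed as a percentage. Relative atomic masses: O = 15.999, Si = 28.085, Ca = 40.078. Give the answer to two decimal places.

34.50 wt%

Formula mass = 1·40.078 + 1·28.085 + 3·15.999 = 116.160 g/mol, of which 40.078 g is Ca.
So Ca makes up 40.078/116.160 = 0.3450 of the mass, i.e. 34.50%.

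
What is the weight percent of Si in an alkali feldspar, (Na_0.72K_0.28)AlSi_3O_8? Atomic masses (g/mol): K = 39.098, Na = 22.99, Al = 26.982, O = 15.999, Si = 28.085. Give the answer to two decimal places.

31.59 mass %

Formula mass = 0.72×22.99 + 0.28×39.098 + 1×26.982 + 3×28.085 + 8×15.999 = 266.729 g/mol, of which 84.255 g is Si.
So Si makes up 84.255/266.729 = 0.3159 of the mass, i.e. 31.59%.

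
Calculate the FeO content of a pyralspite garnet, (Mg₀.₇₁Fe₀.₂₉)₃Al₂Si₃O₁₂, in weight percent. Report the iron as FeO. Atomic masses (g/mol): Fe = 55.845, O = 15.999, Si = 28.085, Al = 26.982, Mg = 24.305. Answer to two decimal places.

14.52 wt%

Formula mass = 430.562 g/mol.
0.87 Fe → 0.8700 mol FeO per formula unit; M(FeO) = 71.844, so FeO mass = 62.504 g.
62.504/430.562 × 100 = 14.52 wt%.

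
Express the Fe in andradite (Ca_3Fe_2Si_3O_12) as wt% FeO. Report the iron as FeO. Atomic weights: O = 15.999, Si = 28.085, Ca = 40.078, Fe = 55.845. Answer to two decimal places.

Molar mass of Ca_3Fe_2Si_3O_12 = 3×40.078 + 2×55.845 + 3×28.085 + 12×15.999 = 508.167 g/mol.
Each formula unit contains 2 Fe, equivalent to 2/1 = 2.0000 mol FeO.
M(FeO) = 1×55.845 + 1×15.999 = 71.844 g/mol.
Mass of FeO per formula unit = 2.0000 × 71.844 = 143.688 g.
FeO wt% = 143.688 / 508.167 × 100 = 28.28%.

28.28 wt%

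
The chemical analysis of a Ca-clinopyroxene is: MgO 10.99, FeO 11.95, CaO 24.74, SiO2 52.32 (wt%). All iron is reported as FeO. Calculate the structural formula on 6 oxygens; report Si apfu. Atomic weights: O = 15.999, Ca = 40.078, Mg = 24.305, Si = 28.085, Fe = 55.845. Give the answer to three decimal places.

1.993 Si apfu

MgO: 10.99/40.304 = 0.27268 mol → 0.27268 mol Mg, 0.27268 mol O.
FeO: 11.95/71.844 = 0.16633 mol → 0.16633 mol Fe, 0.16633 mol O.
CaO: 24.74/56.077 = 0.44118 mol → 0.44118 mol Ca, 0.44118 mol O.
SiO2: 52.32/60.083 = 0.87080 mol → 0.87080 mol Si, 1.74160 mol O.
Total oxygen = 2.62179 mol. Normalization factor = 6/2.62179 = 2.28851.
Si per 6 O = 0.87080 × 2.28851 = 1.993.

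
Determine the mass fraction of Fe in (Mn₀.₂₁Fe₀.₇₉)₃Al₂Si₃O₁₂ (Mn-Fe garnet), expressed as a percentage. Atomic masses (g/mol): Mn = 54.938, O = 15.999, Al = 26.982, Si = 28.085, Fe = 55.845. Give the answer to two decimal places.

26.62 mass %

Molar mass of (Mn₀.₂₁Fe₀.₇₉)₃Al₂Si₃O₁₂: 0.63×54.938 + 2.37×55.845 + 2×26.982 + 3×28.085 + 12×15.999 = 497.171 g/mol.
Mass of Fe per formula unit: 2.37 × 55.845 = 132.353 g.
Weight fraction Fe = 132.353 / 497.171 = 0.2662.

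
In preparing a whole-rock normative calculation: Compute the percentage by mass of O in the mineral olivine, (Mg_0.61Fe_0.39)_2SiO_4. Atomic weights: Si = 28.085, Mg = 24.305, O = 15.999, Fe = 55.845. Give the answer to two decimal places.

38.72 mass %

Formula mass = 1.22×24.305 + 0.78×55.845 + 1×28.085 + 4×15.999 = 165.292 g/mol, of which 63.996 g is O.
So O makes up 63.996/165.292 = 0.3872 of the mass, i.e. 38.72%.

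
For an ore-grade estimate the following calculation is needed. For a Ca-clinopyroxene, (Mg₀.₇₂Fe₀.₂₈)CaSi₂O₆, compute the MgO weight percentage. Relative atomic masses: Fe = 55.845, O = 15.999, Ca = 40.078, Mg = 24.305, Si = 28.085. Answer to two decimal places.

Formula mass = 225.378 g/mol.
0.72 Mg → 0.7200 mol MgO per formula unit; M(MgO) = 40.304, so MgO mass = 29.019 g.
29.019/225.378 × 100 = 12.88 wt%.

12.88 wt%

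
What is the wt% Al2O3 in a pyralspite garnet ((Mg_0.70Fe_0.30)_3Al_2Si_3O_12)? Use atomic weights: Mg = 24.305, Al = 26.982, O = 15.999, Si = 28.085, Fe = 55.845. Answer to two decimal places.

Molar mass of (Mg_0.70Fe_0.30)_3Al_2Si_3O_12 = 2.10*24.305 + 0.90*55.845 + 2*26.982 + 3*28.085 + 12*15.999 = 431.508 g/mol.
Each formula unit contains 2 Al, equivalent to 2/2 = 1.0000 mol Al2O3.
M(Al2O3) = 2×26.982 + 3×15.999 = 101.961 g/mol.
Mass of Al2O3 per formula unit = 1.0000 × 101.961 = 101.961 g.
Al2O3 wt% = 101.961 / 431.508 × 100 = 23.63%.

23.63 wt%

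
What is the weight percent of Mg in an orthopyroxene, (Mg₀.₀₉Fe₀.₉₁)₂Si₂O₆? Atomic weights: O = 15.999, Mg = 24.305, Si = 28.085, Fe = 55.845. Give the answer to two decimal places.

1.69 wt%

Molar mass of (Mg₀.₀₉Fe₀.₉₁)₂Si₂O₆: 0.18×24.305 + 1.82×55.845 + 2×28.085 + 6×15.999 = 258.177 g/mol.
Mass of Mg per formula unit: 0.18 × 24.305 = 4.375 g.
Weight fraction Mg = 4.375 / 258.177 = 0.0169.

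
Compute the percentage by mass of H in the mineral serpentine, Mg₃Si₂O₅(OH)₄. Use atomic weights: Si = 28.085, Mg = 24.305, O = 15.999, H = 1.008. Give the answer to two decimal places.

Molar mass of Mg₃Si₂O₅(OH)₄: 3×24.305 + 2×28.085 + 9×15.999 + 4×1.008 = 277.108 g/mol.
Mass of H per formula unit: 4 × 1.008 = 4.032 g.
Weight fraction H = 4.032 / 277.108 = 0.0146.

1.46 mass %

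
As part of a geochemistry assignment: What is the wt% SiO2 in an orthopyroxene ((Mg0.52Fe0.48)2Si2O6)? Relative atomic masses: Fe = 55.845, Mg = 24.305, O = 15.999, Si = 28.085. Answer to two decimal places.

M((Mg0.52Fe0.48)2Si2O6) = 231.052 g/mol; M(SiO2) = 60.083 g/mol.
Moles SiO2 per formula unit = 2 Si ÷ 1 = 2.0000.
SiO2 fraction = (2.0000 × 60.083) / 231.052 = 120.166/231.052 = 0.5201.

52.01 wt%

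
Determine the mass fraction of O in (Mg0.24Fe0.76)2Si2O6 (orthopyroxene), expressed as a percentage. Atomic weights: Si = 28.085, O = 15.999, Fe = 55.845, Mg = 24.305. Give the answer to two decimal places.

M((Mg0.24Fe0.76)2Si2O6) = 248.715 g/mol.
O contributes 6 × 15.999 = 95.994 g per mole.
95.994/248.715 = 0.3860 → 38.60%.

38.60 mass %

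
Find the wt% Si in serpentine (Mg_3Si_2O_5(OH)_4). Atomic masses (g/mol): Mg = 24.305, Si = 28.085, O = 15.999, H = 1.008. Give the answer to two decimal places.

Molar mass of Mg_3Si_2O_5(OH)_4: 3*24.305 + 2*28.085 + 9*15.999 + 4*1.008 = 277.108 g/mol.
Mass of Si per formula unit: 2 × 28.085 = 56.170 g.
Weight fraction Si = 56.170 / 277.108 = 0.2027.

20.27 mass %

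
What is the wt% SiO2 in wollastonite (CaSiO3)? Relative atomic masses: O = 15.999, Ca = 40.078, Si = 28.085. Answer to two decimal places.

51.72 wt%

Molar mass of CaSiO3 = 1×40.078 + 1×28.085 + 3×15.999 = 116.160 g/mol.
Each formula unit contains 1 Si, equivalent to 1/1 = 1.0000 mol SiO2.
M(SiO2) = 1×28.085 + 2×15.999 = 60.083 g/mol.
Mass of SiO2 per formula unit = 1.0000 × 60.083 = 60.083 g.
SiO2 wt% = 60.083 / 116.160 × 100 = 51.72%.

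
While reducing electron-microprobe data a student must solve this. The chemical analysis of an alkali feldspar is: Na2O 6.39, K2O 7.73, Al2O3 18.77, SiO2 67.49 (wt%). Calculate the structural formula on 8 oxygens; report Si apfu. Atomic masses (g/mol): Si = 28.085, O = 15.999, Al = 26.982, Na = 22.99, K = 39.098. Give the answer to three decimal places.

3.011 Si apfu

Na2O: 6.39/61.979 = 0.10310 mol → 0.20620 mol Na, 0.10310 mol O.
K2O: 7.73/94.195 = 0.08206 mol → 0.16412 mol K, 0.08206 mol O.
Al2O3: 18.77/101.961 = 0.18409 mol → 0.36818 mol Al, 0.55227 mol O.
SiO2: 67.49/60.083 = 1.12328 mol → 1.12328 mol Si, 2.24656 mol O.
Total oxygen = 2.98399 mol. Normalization factor = 8/2.98399 = 2.68097.
Si per 8 O = 1.12328 × 2.68097 = 3.011.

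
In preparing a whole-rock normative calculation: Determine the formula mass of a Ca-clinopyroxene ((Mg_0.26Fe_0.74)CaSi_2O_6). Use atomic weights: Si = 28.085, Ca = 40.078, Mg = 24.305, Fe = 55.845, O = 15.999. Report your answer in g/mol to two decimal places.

The formula mass is the sum 0.26*24.305 + 0.74*55.845 + 1*40.078 + 2*28.085 + 6*15.999.

239.89 g/mol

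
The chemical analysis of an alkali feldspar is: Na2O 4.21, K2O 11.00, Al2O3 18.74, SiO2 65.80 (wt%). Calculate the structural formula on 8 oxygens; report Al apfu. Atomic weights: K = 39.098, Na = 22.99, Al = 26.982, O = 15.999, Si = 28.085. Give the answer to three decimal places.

Na2O (M=61.979): mol = 0.06793; Na = 0.13586, O = 0.06793.
K2O (M=94.195): mol = 0.11678; K = 0.23356, O = 0.11678.
Al2O3 (M=101.961): mol = 0.18380; Al = 0.36760, O = 0.55140.
SiO2 (M=60.083): mol = 1.09515; Si = 1.09515, O = 2.19030.
ΣO = 2.92641; factor = 8/ΣO = 2.73372.
Al apfu = 0.36760 × 2.73372 = 1.005.

1.005 Al apfu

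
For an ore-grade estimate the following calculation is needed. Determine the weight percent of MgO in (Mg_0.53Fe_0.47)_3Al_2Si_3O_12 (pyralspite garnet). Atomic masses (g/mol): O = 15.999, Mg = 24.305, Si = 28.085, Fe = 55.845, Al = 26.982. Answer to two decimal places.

14.32 wt%

Molar mass of (Mg_0.53Fe_0.47)_3Al_2Si_3O_12 = 1.59·24.305 + 1.41·55.845 + 2·26.982 + 3·28.085 + 12·15.999 = 447.593 g/mol.
Each formula unit contains 1.59 Mg, equivalent to 1.59/1 = 1.5900 mol MgO.
M(MgO) = 1×24.305 + 1×15.999 = 40.304 g/mol.
Mass of MgO per formula unit = 1.5900 × 40.304 = 64.083 g.
MgO wt% = 64.083 / 447.593 × 100 = 14.32%.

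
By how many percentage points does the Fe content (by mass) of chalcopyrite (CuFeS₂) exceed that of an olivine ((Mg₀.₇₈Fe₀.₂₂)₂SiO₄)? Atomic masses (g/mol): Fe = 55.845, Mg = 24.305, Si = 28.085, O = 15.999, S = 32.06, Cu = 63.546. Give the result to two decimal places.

First mineral: 55.845 g Fe in 183.511 g formula = 30.43 wt% Fe.
Second mineral: 24.572 g Fe in 154.569 g formula = 15.90 wt% Fe.
30.43% − 15.90% gives a difference of 14.53 percentage points.

14.53 percentage points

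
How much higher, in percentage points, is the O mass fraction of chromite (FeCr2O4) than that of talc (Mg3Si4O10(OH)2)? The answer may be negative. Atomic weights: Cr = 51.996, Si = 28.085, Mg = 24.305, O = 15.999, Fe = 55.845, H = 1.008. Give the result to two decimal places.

-22.03 percentage points

O in FeCr2O4: molar mass 223.833 g/mol; 4×15.999 = 63.996 g → 28.59 wt%.
O in Mg3Si4O10(OH)2: molar mass 379.259 g/mol; 12×15.999 = 191.988 g → 50.62 wt%.
Difference = 28.59 − 50.62 = -22.03 percentage points.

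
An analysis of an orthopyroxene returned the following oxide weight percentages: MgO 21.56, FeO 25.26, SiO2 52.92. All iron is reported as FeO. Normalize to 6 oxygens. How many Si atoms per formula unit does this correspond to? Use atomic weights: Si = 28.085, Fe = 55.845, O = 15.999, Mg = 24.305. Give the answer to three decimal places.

1.996 Si apfu

MgO: 21.56/40.304 = 0.53493 mol → 0.53493 mol Mg, 0.53493 mol O.
FeO: 25.26/71.844 = 0.35160 mol → 0.35160 mol Fe, 0.35160 mol O.
SiO2: 52.92/60.083 = 0.88078 mol → 0.88078 mol Si, 1.76156 mol O.
Total oxygen = 2.64809 mol. Normalization factor = 6/2.64809 = 2.26578.
Si per 6 O = 0.88078 × 2.26578 = 1.996.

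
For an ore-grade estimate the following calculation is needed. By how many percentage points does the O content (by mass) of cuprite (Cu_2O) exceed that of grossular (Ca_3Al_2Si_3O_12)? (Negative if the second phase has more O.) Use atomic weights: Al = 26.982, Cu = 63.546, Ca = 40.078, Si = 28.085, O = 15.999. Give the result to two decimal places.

-31.44 percentage points

M(Cu_2O) = 143.091 g/mol, so wt% O = 15.999/143.091 × 100 = 11.18%.
M(Ca_3Al_2Si_3O_12) = 450.441 g/mol, so wt% O = 191.988/450.441 × 100 = 42.62%.
11.18 − 42.62 = -31.44 pp.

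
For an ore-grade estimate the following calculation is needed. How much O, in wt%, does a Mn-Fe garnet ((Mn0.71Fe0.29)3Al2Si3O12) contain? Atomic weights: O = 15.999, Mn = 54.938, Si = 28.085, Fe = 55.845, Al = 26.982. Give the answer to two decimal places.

38.72 wt%

M((Mn0.71Fe0.29)3Al2Si3O12) = 495.810 g/mol.
O contributes 12 × 15.999 = 191.988 g per mole.
191.988/495.810 = 0.3872 → 38.72%.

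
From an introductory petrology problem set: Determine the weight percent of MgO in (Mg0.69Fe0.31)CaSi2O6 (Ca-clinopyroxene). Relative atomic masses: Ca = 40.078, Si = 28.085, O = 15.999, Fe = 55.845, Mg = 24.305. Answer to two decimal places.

12.29 wt%

Formula mass = 226.324 g/mol.
0.69 Mg → 0.6900 mol MgO per formula unit; M(MgO) = 40.304, so MgO mass = 27.810 g.
27.810/226.324 × 100 = 12.29 wt%.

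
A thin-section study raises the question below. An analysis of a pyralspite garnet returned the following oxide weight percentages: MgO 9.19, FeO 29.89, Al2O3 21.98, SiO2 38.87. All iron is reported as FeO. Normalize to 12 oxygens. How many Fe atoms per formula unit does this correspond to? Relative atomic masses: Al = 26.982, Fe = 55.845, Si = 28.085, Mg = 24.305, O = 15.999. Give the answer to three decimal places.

MgO: 9.19/40.304 = 0.22802 mol → 0.22802 mol Mg, 0.22802 mol O.
FeO: 29.89/71.844 = 0.41604 mol → 0.41604 mol Fe, 0.41604 mol O.
Al2O3: 21.98/101.961 = 0.21557 mol → 0.43114 mol Al, 0.64671 mol O.
SiO2: 38.87/60.083 = 0.64694 mol → 0.64694 mol Si, 1.29388 mol O.
Total oxygen = 2.58465 mol. Normalization factor = 12/2.58465 = 4.64279.
Fe per 12 O = 0.41604 × 4.64279 = 1.932.

1.932 Fe apfu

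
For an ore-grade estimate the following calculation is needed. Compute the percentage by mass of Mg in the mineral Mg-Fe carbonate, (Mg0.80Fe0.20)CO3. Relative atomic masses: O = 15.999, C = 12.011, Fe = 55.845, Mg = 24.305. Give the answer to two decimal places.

21.46 wt%

Molar mass of (Mg0.80Fe0.20)CO3: 0.80·24.305 + 0.20·55.845 + 1·12.011 + 3·15.999 = 90.621 g/mol.
Mass of Mg per formula unit: 0.80 × 24.305 = 19.444 g.
Weight fraction Mg = 19.444 / 90.621 = 0.2146.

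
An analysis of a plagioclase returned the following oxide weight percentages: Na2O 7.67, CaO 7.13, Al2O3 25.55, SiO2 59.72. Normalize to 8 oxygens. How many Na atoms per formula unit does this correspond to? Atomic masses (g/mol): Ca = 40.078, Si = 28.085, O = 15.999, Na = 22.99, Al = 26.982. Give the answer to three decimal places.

Na2O: 7.67/61.979 = 0.12375 mol → 0.24750 mol Na, 0.12375 mol O.
CaO: 7.13/56.077 = 0.12715 mol → 0.12715 mol Ca, 0.12715 mol O.
Al2O3: 25.55/101.961 = 0.25059 mol → 0.50118 mol Al, 0.75177 mol O.
SiO2: 59.72/60.083 = 0.99396 mol → 0.99396 mol Si, 1.98792 mol O.
Total oxygen = 2.99059 mol. Normalization factor = 8/2.99059 = 2.67506.
Na per 8 O = 0.24750 × 2.67506 = 0.662.

0.662 Na apfu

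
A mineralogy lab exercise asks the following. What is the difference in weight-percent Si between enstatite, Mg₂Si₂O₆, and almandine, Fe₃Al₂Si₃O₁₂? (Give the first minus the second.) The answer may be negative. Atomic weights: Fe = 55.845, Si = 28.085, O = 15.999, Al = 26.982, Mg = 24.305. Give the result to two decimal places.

First mineral: 56.170 g Si in 200.774 g formula = 27.98 wt% Si.
Second mineral: 84.255 g Si in 497.742 g formula = 16.93 wt% Si.
27.98% − 16.93% gives a difference of 11.05 percentage points.

11.05 percentage points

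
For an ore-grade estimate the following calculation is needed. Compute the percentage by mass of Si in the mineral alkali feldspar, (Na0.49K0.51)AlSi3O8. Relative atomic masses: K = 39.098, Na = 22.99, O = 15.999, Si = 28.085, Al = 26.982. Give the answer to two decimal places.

31.16 wt%

Molar mass of (Na0.49K0.51)AlSi3O8: 0.49·22.99 + 0.51·39.098 + 1·26.982 + 3·28.085 + 8·15.999 = 270.434 g/mol.
Mass of Si per formula unit: 3 × 28.085 = 84.255 g.
Weight fraction Si = 84.255 / 270.434 = 0.3116.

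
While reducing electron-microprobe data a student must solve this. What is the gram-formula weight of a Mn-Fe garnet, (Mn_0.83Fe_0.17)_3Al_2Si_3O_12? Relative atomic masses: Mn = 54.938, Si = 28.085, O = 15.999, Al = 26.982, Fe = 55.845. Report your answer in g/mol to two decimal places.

M = 2.49×54.938 + 0.51×55.845 + 2×26.982 + 3×28.085 + 12×15.999

495.48 g/mol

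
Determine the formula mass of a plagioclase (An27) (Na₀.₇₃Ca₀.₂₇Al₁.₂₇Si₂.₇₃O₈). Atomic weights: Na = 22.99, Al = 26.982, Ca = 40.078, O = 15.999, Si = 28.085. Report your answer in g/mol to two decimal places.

M = 0.73×22.99 + 0.27×40.078 + 1.27×26.982 + 2.73×28.085 + 8×15.999

266.53 g/mol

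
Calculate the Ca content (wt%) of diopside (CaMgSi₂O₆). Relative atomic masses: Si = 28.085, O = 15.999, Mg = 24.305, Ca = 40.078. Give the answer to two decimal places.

M(CaMgSi₂O₆) = 216.547 g/mol.
Ca contributes 1 × 40.078 = 40.078 g per mole.
40.078/216.547 = 0.1851 → 18.51%.

18.51 wt%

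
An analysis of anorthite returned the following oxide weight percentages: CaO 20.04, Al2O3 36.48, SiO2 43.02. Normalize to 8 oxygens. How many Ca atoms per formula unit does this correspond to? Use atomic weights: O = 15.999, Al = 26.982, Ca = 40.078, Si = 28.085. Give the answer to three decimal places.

CaO: 20.04/56.077 = 0.35737 mol → 0.35737 mol Ca, 0.35737 mol O.
Al2O3: 36.48/101.961 = 0.35778 mol → 0.71556 mol Al, 1.07334 mol O.
SiO2: 43.02/60.083 = 0.71601 mol → 0.71601 mol Si, 1.43202 mol O.
Total oxygen = 2.86273 mol. Normalization factor = 8/2.86273 = 2.79454.
Ca per 8 O = 0.35737 × 2.79454 = 0.999.

0.999 Ca apfu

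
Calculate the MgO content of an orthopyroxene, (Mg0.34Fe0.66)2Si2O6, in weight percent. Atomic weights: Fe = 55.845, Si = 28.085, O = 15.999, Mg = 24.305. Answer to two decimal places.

11.31 wt%

Formula mass = 242.407 g/mol.
0.68 Mg → 0.6800 mol MgO per formula unit; M(MgO) = 40.304, so MgO mass = 27.407 g.
27.407/242.407 × 100 = 11.31 wt%.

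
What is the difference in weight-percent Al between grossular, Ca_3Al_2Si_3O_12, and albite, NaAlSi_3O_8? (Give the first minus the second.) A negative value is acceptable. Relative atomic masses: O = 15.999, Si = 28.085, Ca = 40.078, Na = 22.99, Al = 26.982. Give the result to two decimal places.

First mineral: 53.964 g Al in 450.441 g formula = 11.98 wt% Al.
Second mineral: 26.982 g Al in 262.219 g formula = 10.29 wt% Al.
11.98% − 10.29% gives a difference of 1.69 percentage points.

1.69 percentage points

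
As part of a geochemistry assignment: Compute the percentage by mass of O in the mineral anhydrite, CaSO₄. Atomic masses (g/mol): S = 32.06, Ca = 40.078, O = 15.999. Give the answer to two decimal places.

47.01 mass %

M(CaSO₄) = 136.134 g/mol.
O contributes 4 × 15.999 = 63.996 g per mole.
63.996/136.134 = 0.4701 → 47.01%.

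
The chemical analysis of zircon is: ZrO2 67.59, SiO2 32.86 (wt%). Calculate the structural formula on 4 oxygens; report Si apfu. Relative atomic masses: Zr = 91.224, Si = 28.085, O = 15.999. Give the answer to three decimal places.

ZrO2: 67.59/123.222 = 0.54852 mol → 0.54852 mol Zr, 1.09704 mol O.
SiO2: 32.86/60.083 = 0.54691 mol → 0.54691 mol Si, 1.09382 mol O.
Total oxygen = 2.19086 mol. Normalization factor = 4/2.19086 = 1.82577.
Si per 4 O = 0.54691 × 1.82577 = 0.999.

0.999 Si apfu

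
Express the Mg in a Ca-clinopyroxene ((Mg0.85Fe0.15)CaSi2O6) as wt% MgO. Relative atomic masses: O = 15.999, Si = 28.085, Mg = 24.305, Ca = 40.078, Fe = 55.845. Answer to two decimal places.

15.48 wt%

M((Mg0.85Fe0.15)CaSi2O6) = 221.278 g/mol; M(MgO) = 40.304 g/mol.
Moles MgO per formula unit = 0.85 Mg ÷ 1 = 0.8500.
MgO fraction = (0.8500 × 40.304) / 221.278 = 34.258/221.278 = 0.1548.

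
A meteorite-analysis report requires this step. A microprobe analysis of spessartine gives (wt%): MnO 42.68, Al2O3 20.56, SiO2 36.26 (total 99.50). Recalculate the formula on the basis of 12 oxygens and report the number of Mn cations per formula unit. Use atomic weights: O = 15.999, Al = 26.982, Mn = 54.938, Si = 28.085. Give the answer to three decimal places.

MnO: 42.68/70.937 = 0.60166 mol → 0.60166 mol Mn, 0.60166 mol O.
Al2O3: 20.56/101.961 = 0.20165 mol → 0.40330 mol Al, 0.60495 mol O.
SiO2: 36.26/60.083 = 0.60350 mol → 0.60350 mol Si, 1.20700 mol O.
Total oxygen = 2.41361 mol. Normalization factor = 12/2.41361 = 4.97181.
Mn per 12 O = 0.60166 × 4.97181 = 2.991.

2.991 Mn apfu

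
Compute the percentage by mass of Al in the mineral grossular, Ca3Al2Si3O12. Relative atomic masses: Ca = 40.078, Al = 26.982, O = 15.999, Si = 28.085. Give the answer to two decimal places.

M(Ca3Al2Si3O12) = 450.441 g/mol.
Al contributes 2 × 26.982 = 53.964 g per mole.
53.964/450.441 = 0.1198 → 11.98%.

11.98 wt%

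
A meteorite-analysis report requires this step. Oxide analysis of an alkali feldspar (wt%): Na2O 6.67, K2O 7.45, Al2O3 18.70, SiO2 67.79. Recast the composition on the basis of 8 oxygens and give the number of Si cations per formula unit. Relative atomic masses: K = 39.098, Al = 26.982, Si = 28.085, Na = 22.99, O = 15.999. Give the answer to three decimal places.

3.015 Si apfu

6.67 wt% Na2O ÷ 61.979 g/mol = 0.10762 mol, giving 0.21524 Na and 0.10762 O.
7.45 wt% K2O ÷ 94.195 g/mol = 0.07909 mol, giving 0.15818 K and 0.07909 O.
18.70 wt% Al2O3 ÷ 101.961 g/mol = 0.18340 mol, giving 0.36680 Al and 0.55020 O.
67.79 wt% SiO2 ÷ 60.083 g/mol = 1.12827 mol, giving 1.12827 Si and 2.25654 O.
Oxygen sums to 2.99345; scaling by 8/2.99345 = 2.67250 puts the formula on 8 O.
Si: 1.12827 × 2.67250 = 3.015 atoms per formula unit.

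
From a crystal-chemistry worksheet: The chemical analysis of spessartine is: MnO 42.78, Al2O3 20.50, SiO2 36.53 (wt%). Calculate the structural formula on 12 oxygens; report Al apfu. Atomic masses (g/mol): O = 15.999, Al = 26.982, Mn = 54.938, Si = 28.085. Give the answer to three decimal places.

1.992 Al apfu

42.78 wt% MnO ÷ 70.937 g/mol = 0.60307 mol, giving 0.60307 Mn and 0.60307 O.
20.50 wt% Al2O3 ÷ 101.961 g/mol = 0.20106 mol, giving 0.40212 Al and 0.60318 O.
36.53 wt% SiO2 ÷ 60.083 g/mol = 0.60799 mol, giving 0.60799 Si and 1.21598 O.
Oxygen sums to 2.42223; scaling by 12/2.42223 = 4.95411 puts the formula on 12 O.
Al: 0.40212 × 4.95411 = 1.992 atoms per formula unit.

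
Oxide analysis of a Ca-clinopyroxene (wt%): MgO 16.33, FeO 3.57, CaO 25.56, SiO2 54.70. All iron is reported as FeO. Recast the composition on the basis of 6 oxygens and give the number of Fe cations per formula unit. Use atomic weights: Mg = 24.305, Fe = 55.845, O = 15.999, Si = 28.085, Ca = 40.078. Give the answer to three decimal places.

0.109 Fe apfu

MgO: 16.33/40.304 = 0.40517 mol → 0.40517 mol Mg, 0.40517 mol O.
FeO: 3.57/71.844 = 0.04969 mol → 0.04969 mol Fe, 0.04969 mol O.
CaO: 25.56/56.077 = 0.45580 mol → 0.45580 mol Ca, 0.45580 mol O.
SiO2: 54.70/60.083 = 0.91041 mol → 0.91041 mol Si, 1.82082 mol O.
Total oxygen = 2.73148 mol. Normalization factor = 6/2.73148 = 2.19661.
Fe per 6 O = 0.04969 × 2.19661 = 0.109.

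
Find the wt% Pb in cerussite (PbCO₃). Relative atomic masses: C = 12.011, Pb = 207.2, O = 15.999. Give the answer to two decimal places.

M(PbCO₃) = 267.208 g/mol.
Pb contributes 1 × 207.2 = 207.200 g per mole.
207.200/267.208 = 0.7754 → 77.54%.

77.54 wt%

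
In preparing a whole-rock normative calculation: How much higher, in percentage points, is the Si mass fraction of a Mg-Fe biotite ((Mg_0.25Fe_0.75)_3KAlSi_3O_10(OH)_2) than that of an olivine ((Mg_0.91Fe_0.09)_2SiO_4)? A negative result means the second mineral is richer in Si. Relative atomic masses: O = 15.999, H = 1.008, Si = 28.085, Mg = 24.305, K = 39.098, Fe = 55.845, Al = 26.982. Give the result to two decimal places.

First mineral: 84.255 g Si in 488.219 g formula = 17.26 wt% Si.
Second mineral: 28.085 g Si in 146.368 g formula = 19.19 wt% Si.
17.26% − 19.19% gives a difference of -1.93 percentage points.

-1.93 percentage points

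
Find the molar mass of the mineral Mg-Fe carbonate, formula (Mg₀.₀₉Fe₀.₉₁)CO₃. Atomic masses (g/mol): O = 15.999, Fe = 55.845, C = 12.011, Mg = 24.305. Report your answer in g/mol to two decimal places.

The formula mass is the sum 0.09×24.305 + 0.91×55.845 + 1×12.011 + 3×15.999.

113.01 g/mol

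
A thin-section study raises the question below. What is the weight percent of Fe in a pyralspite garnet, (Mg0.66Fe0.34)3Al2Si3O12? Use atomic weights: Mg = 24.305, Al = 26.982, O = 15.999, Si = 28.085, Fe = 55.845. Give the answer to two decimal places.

13.09 wt%

Formula mass = 1.98×24.305 + 1.02×55.845 + 2×26.982 + 3×28.085 + 12×15.999 = 435.293 g/mol, of which 56.962 g is Fe.
So Fe makes up 56.962/435.293 = 0.1309 of the mass, i.e. 13.09%.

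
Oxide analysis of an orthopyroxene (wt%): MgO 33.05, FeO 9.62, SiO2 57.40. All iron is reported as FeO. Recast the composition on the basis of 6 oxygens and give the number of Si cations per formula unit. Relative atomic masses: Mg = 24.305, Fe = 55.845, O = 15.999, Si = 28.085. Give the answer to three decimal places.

MgO (M=40.304): mol = 0.82002; Mg = 0.82002, O = 0.82002.
FeO (M=71.844): mol = 0.13390; Fe = 0.13390, O = 0.13390.
SiO2 (M=60.083): mol = 0.95535; Si = 0.95535, O = 1.91070.
ΣO = 2.86462; factor = 6/ΣO = 2.09452.
Si apfu = 0.95535 × 2.09452 = 2.001.

2.001 Si apfu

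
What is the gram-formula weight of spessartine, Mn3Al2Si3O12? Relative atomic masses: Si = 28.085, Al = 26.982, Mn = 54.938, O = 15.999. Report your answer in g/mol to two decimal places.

495.02 g/mol

M = 3·54.938 + 2·26.982 + 3·28.085 + 12·15.999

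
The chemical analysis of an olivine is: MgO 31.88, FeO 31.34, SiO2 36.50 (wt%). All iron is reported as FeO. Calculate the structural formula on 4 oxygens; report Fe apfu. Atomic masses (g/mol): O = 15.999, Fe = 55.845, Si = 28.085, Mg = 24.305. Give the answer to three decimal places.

MgO: 31.88/40.304 = 0.79099 mol → 0.79099 mol Mg, 0.79099 mol O.
FeO: 31.34/71.844 = 0.43622 mol → 0.43622 mol Fe, 0.43622 mol O.
SiO2: 36.50/60.083 = 0.60749 mol → 0.60749 mol Si, 1.21498 mol O.
Total oxygen = 2.44219 mol. Normalization factor = 4/2.44219 = 1.63787.
Fe per 4 O = 0.43622 × 1.63787 = 0.714.

0.714 Fe apfu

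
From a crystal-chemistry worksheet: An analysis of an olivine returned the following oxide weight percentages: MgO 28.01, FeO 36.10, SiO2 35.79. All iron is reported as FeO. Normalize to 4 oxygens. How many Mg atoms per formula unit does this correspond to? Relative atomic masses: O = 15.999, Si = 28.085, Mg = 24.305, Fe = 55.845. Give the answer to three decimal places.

28.01 wt% MgO ÷ 40.304 g/mol = 0.69497 mol, giving 0.69497 Mg and 0.69497 O.
36.10 wt% FeO ÷ 71.844 g/mol = 0.50248 mol, giving 0.50248 Fe and 0.50248 O.
35.79 wt% SiO2 ÷ 60.083 g/mol = 0.59568 mol, giving 0.59568 Si and 1.19136 O.
Oxygen sums to 2.38881; scaling by 4/2.38881 = 1.67447 puts the formula on 4 O.
Mg: 0.69497 × 1.67447 = 1.164 atoms per formula unit.

1.164 Mg apfu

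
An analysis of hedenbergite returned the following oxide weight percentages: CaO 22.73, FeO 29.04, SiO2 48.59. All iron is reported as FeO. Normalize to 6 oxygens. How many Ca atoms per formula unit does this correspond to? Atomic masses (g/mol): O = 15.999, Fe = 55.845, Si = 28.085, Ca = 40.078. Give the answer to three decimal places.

1.002 Ca apfu

22.73 wt% CaO ÷ 56.077 g/mol = 0.40534 mol, giving 0.40534 Ca and 0.40534 O.
29.04 wt% FeO ÷ 71.844 g/mol = 0.40421 mol, giving 0.40421 Fe and 0.40421 O.
48.59 wt% SiO2 ÷ 60.083 g/mol = 0.80871 mol, giving 0.80871 Si and 1.61742 O.
Oxygen sums to 2.42697; scaling by 6/2.42697 = 2.47222 puts the formula on 6 O.
Ca: 0.40534 × 2.47222 = 1.002 atoms per formula unit.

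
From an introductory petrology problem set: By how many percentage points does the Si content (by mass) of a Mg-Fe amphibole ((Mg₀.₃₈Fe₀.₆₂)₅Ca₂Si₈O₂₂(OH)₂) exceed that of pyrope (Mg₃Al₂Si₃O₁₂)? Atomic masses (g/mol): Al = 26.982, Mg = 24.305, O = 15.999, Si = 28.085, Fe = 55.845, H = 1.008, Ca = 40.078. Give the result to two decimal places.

First mineral: 224.680 g Si in 910.127 g formula = 24.69 wt% Si.
Second mineral: 84.255 g Si in 403.122 g formula = 20.90 wt% Si.
24.69% − 20.90% gives a difference of 3.79 percentage points.

3.79 percentage points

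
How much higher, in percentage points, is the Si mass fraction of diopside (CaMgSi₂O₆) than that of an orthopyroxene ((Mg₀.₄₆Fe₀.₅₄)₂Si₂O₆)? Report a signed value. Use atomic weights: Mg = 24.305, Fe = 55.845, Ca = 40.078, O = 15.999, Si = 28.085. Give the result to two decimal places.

2.02 percentage points

M(CaMgSi₂O₆) = 216.547 g/mol, so wt% Si = 56.170/216.547 × 100 = 25.94%.
M((Mg₀.₄₆Fe₀.₅₄)₂Si₂O₆) = 234.837 g/mol, so wt% Si = 56.170/234.837 × 100 = 23.92%.
25.94 − 23.92 = 2.02 pp.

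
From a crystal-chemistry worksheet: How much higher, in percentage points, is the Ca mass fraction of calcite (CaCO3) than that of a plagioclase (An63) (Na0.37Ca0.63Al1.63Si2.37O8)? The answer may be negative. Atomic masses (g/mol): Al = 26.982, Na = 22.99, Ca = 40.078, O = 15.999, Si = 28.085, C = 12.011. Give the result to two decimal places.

30.77 percentage points

Ca in CaCO3: molar mass 100.086 g/mol; 1×40.078 = 40.078 g → 40.04 wt%.
Ca in Na0.37Ca0.63Al1.63Si2.37O8: molar mass 272.290 g/mol; 0.63×40.078 = 25.249 g → 9.27 wt%.
Difference = 40.04 − 9.27 = 30.77 percentage points.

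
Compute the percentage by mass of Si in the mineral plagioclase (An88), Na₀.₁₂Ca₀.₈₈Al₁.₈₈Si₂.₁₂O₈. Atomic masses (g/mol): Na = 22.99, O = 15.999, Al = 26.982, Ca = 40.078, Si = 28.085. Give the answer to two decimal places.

21.55 wt%

M(Na₀.₁₂Ca₀.₈₈Al₁.₈₈Si₂.₁₂O₈) = 276.286 g/mol.
Si contributes 2.12 × 28.085 = 59.540 g per mole.
59.540/276.286 = 0.2155 → 21.55%.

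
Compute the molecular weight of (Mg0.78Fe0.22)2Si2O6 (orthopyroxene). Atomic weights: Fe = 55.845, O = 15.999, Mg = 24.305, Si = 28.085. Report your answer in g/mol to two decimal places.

214.65 g/mol

The formula mass is the sum 1.56*24.305 + 0.44*55.845 + 2*28.085 + 6*15.999.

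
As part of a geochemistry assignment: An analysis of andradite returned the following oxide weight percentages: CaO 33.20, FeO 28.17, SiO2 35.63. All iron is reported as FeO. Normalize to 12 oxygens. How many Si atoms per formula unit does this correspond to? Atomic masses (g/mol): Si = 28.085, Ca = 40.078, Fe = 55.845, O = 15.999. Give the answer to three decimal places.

CaO (M=56.077): mol = 0.59204; Ca = 0.59204, O = 0.59204.
FeO (M=71.844): mol = 0.39210; Fe = 0.39210, O = 0.39210.
SiO2 (M=60.083): mol = 0.59301; Si = 0.59301, O = 1.18602.
ΣO = 2.17016; factor = 12/ΣO = 5.52955.
Si apfu = 0.59301 × 5.52955 = 3.279.

3.279 Si apfu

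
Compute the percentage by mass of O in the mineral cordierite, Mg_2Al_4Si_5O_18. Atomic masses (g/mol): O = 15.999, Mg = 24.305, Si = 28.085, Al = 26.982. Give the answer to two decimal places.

49.23 mass %

Molar mass of Mg_2Al_4Si_5O_18: 2·24.305 + 4·26.982 + 5·28.085 + 18·15.999 = 584.945 g/mol.
Mass of O per formula unit: 18 × 15.999 = 287.982 g.
Weight fraction O = 287.982 / 584.945 = 0.4923.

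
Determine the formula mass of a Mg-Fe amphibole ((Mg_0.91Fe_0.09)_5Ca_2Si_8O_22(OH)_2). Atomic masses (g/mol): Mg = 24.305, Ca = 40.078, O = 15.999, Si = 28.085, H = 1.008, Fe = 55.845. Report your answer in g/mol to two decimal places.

826.55 g/mol

The formula mass is the sum 4.55×24.305 + 0.45×55.845 + 2×40.078 + 8×28.085 + 24×15.999 + 2×1.008.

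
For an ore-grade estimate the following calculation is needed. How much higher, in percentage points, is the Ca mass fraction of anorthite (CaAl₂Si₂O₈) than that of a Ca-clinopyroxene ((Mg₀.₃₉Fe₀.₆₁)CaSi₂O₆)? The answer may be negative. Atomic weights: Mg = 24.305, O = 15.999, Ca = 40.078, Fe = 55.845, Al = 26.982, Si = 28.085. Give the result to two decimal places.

First mineral: 40.078 g Ca in 278.204 g formula = 14.41 wt% Ca.
Second mineral: 40.078 g Ca in 235.786 g formula = 17.00 wt% Ca.
14.41% − 17.00% gives a difference of -2.59 percentage points.

-2.59 percentage points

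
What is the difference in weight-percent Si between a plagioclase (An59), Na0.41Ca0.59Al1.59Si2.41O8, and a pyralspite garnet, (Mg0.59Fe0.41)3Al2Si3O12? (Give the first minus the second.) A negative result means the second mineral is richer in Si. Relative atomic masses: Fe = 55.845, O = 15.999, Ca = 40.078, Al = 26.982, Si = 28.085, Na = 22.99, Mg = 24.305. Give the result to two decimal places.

5.85 percentage points

Si in Na0.41Ca0.59Al1.59Si2.41O8: molar mass 271.650 g/mol; 2.41×28.085 = 67.685 g → 24.92 wt%.
Si in (Mg0.59Fe0.41)3Al2Si3O12: molar mass 441.916 g/mol; 3×28.085 = 84.255 g → 19.07 wt%.
Difference = 24.92 − 19.07 = 5.85 percentage points.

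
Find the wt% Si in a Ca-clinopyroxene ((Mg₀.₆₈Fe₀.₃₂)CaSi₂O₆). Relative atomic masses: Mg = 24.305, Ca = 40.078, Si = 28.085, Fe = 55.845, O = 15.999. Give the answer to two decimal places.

24.78 wt%

M((Mg₀.₆₈Fe₀.₃₂)CaSi₂O₆) = 226.640 g/mol.
Si contributes 2 × 28.085 = 56.170 g per mole.
56.170/226.640 = 0.2478 → 24.78%.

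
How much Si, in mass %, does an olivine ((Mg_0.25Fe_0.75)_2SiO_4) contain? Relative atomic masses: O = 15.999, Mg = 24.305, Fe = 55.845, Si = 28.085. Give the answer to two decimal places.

M((Mg_0.25Fe_0.75)_2SiO_4) = 188.001 g/mol.
Si contributes 1 × 28.085 = 28.085 g per mole.
28.085/188.001 = 0.1494 → 14.94%.

14.94 mass %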